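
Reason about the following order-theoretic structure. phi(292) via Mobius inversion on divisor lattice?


phi(n) = n * prod_{p|n} (1 - 1/p).
Prime divisors of 292: [2, 73]
phi(292) = 292 * (1 - 1/2) * (1 - 1/73)
phi(292) = 144


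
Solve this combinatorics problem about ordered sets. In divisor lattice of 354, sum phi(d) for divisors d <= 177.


Divisors of 354 up to 177: [1, 2, 3, 6, 59, 118, 177]
phi values: [1, 1, 2, 2, 58, 58, 116]
Sum = 238


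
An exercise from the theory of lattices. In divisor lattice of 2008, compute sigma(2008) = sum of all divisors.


sigma(n) = sum of divisors.
Divisors of 2008: [1, 2, 4, 8, 251, 502, 1004, 2008]
Sum = 3780


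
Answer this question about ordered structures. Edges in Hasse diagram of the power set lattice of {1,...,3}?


A cover relation a -< b holds when a < b with no c strictly between.
Cover relations:
  {} -< {1}
  {} -< {2}
  {} -< {3}
  {1} -< {1,2}
  {1} -< {1,3}
  {2} -< {1,2}
  {2} -< {2,3}
  {3} -< {1,3}
  ...4 more
Total: 12


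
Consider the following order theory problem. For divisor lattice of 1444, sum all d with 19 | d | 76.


Interval [19,76] in divisors of 1444: [19, 38, 76]
Sum = 133


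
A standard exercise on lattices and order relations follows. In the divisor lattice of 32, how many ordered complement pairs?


Complement pair (a,b): a meet b = bottom, a join b = top.
Here: gcd(a,b)=1 and lcm(a,b)=32, i.e. a*b=32 with a,b coprime.
Pairs found: (1,32), (32,1)
Total ordered pairs: 2


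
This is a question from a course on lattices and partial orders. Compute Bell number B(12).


B(n) = number of set partitions of an n-element set.
B(n) satisfies the recurrence: B(n+1) = sum_k C(n,k)*B(k).
B(12) = 4213597


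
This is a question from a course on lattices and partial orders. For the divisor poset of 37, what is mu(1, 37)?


In a divisor lattice, mu(a,b) = mu(b/a) where mu is the classical Mobius function.
b/a = 37/1 = 37
Prime factorization of 37: primes [37]
37 is squarefree with 1 prime factor(s), so mu(37) = (-1)^1 = -1


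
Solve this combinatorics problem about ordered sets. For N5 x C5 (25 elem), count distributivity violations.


Distributive law: a ^ (b v c) = (a ^ b) v (a ^ c).
Check all 25^3 = 15625 ordered triples (a,b,c).
  e.g. a=(b,0), b=(a,0), c=(c,0): lhs=(b,0) != rhs=(a,0)
  e.g. a=(b,0), b=(a,0), c=(c,1): lhs=(b,0) != rhs=(a,0)
Total violating triples: 250


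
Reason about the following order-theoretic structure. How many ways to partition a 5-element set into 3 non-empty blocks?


S(n,k) = k*S(n-1,k) + S(n-1,k-1).
S(4,3) = 6, S(4,2) = 7
S(5,3) = 3*6 + 7 = 18 + 7
S(5,3) = 25


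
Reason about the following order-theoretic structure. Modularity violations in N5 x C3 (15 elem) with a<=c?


Modular law: if a <= c then a v (b ^ c) = (a v b) ^ c.
Check all triples (a,b,c) with a <= c among 15 elements.
  e.g. a=(a,0), b=(c,0), c=(b,0): lhs=(a,0) != rhs=(b,0)
  e.g. a=(a,0), b=(c,1), c=(b,0): lhs=(a,0) != rhs=(b,0)
Total violating triples: 18


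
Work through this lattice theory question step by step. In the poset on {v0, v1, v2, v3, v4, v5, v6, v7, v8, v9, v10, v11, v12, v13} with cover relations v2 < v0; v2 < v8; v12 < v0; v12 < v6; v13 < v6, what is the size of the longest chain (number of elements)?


A chain is a totally ordered subset; we count the number of elements in a maximum chain.
Compute, for each element x, the size of the longest chain ending at x:
  v1: 1
  v2: 1
  v3: 1
  v4: 1
  v5: 1
  v7: 1
  ...
A maximum chain: v2 < v0
Number of elements in the longest chain: 2


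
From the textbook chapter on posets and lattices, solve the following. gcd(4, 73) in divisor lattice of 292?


Meet=gcd.
gcd(4,73)=1


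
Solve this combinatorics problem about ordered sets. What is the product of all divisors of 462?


Divisors of 462: [1, 2, 3, 6, 7, 11, 14, 21, 22, 33, 42, 66, 77, 154, 231, 462]
Product = n^(d(n)/2) = 462^(16/2)
Product = 2075562447064149770496


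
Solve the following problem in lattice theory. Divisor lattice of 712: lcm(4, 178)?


Join=lcm.
gcd(4,178)=2
lcm=356


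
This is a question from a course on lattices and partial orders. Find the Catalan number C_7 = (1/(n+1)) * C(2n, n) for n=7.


C(n) = C(2n, n) / (n+1).
C(14, 7) = 3432
C(7) = 3432 / 8 = 429


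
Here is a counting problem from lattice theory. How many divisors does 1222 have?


Divisors of 1222: [1, 2, 13, 26, 47, 94, 611, 1222]
Count: 8


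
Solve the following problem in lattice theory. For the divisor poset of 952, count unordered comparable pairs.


A comparable pair {a,b} has a < b or b < a in the order.
Count unordered pairs where one element is strictly below the other.
Examples: {1,2}, {1,4}, {1,7}, {1,8}, ...
Total comparable pairs: 74


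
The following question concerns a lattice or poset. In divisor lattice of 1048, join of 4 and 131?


In a divisor lattice, join = lcm (least common multiple).
gcd(4,131) = 1
lcm(4,131) = 4*131/gcd = 524/1 = 524


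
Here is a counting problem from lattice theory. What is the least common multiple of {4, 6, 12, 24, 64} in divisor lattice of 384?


In a divisor lattice, join = lcm (least common multiple).
Compute lcm iteratively: start with first element, then lcm(current, next).
Elements: [4, 6, 12, 24, 64]
lcm(4,6) = 12
lcm(12,12) = 12
lcm(12,24) = 24
lcm(24,64) = 192
Final lcm = 192


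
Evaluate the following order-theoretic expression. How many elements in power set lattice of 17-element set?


Power set = 2^n.
2^17 = 131072


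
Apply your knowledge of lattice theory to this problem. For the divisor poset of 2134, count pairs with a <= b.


The order relation is {(a,b) : a <= b}, reflexive so it includes (a,a).
Examples: (1,1), (1,1067), (1,11), (1,194), (1,2), ...
Total ordered pairs: 27


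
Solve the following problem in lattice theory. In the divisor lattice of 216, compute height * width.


Height = length of longest chain minus 1; width = size of largest antichain.
A maximum chain: 1 | 3 | 9 | 27 | 54 | 108 | 216  (height 6).
A maximum antichain: {8, 12, 18, 27}  (width 4).
Product = 6 * 4 = 24


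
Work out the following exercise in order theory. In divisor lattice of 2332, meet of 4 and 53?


In a divisor lattice, meet = gcd (greatest common divisor).
By Euclidean algorithm or factoring: gcd(4,53) = 1


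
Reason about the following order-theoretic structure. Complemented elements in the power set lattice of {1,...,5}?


An element a is complemented if some b has a meet b = bottom, a join b = top.
every subset A has complement S\A, so all elements are complemented.
Complemented elements: {}, {1}, {2}, {3}, {4}, {5}, ... (26 more)
Count: 32


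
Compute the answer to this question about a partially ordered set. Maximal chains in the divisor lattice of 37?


A maximal chain goes from the minimum element to a maximal element via cover relations.
Counting all min-to-max paths in the cover graph.
Total maximal chains: 1


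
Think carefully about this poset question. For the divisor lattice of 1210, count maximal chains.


A maximal chain goes from the minimum element to a maximal element via cover relations.
Counting all min-to-max paths in the cover graph.
Total maximal chains: 12


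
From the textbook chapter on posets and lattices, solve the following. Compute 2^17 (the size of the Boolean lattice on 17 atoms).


Power set = 2^n.
2^17 = 131072


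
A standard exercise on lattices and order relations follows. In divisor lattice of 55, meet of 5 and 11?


In a divisor lattice, meet = gcd (greatest common divisor).
By Euclidean algorithm or factoring: gcd(5,11) = 1


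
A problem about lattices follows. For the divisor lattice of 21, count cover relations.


A cover relation a -< b holds when a < b with no c strictly between.
Cover relations:
  1 -< 3
  1 -< 7
  3 -< 21
  7 -< 21
Total: 4


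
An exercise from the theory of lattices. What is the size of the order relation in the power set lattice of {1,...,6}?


The order relation is {(a,b) : a <= b}, reflexive so it includes (a,a).
Examples: ({},{}), ({},{1,2}), ({},{1,2,3}), ({},{1,2,3,4}), ({},{1,2,3,4,5}), ...
Total ordered pairs: 729


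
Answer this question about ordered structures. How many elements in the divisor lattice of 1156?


Divisors of 1156: [1, 2, 4, 17, 34, 68, 289, 578, 1156]
Count: 9


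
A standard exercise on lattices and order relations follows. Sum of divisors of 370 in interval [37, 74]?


Interval [37,74] in divisors of 370: [37, 74]
Sum = 111


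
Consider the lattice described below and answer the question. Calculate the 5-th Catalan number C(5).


C(n) = C(2n, n) / (n+1).
C(10, 5) = 252
C(5) = 252 / 6 = 42


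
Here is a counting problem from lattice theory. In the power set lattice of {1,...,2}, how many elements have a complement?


An element a is complemented if some b has a meet b = bottom, a join b = top.
every subset A has complement S\A, so all elements are complemented.
Complemented elements: {}, {1}, {2}, {1,2}
Count: 4


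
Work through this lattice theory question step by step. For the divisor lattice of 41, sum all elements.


sigma(n) = sum of divisors.
Divisors of 41: [1, 41]
Sum = 42


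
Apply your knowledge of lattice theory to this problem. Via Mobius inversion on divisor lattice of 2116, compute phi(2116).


phi(n) = n * prod_{p|n} (1 - 1/p).
Prime divisors of 2116: [2, 23]
phi(2116) = 2116 * (1 - 1/2) * (1 - 1/23)
phi(2116) = 1012


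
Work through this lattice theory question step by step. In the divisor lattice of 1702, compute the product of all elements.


Divisors of 1702: [1, 2, 23, 37, 46, 74, 851, 1702]
Product = n^(d(n)/2) = 1702^(8/2)
Product = 8391473414416


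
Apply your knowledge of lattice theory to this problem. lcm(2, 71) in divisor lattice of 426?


Join=lcm.
gcd(2,71)=1
lcm=142


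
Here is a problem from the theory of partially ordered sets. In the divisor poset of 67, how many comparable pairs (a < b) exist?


A comparable pair {a,b} has a < b or b < a in the order.
Count unordered pairs where one element is strictly below the other.
Examples: {1,67}
Total comparable pairs: 1


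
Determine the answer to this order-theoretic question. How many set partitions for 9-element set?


B(n) = number of set partitions of an n-element set.
B(n) satisfies the recurrence: B(n+1) = sum_k C(n,k)*B(k).
B(9) = 21147


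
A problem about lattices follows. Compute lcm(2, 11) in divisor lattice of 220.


In a divisor lattice, join = lcm (least common multiple).
gcd(2,11) = 1
lcm(2,11) = 2*11/gcd = 22/1 = 22


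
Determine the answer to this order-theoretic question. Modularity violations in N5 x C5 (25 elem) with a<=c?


Modular law: if a <= c then a v (b ^ c) = (a v b) ^ c.
Check all triples (a,b,c) with a <= c among 25 elements.
  e.g. a=(a,0), b=(c,0), c=(b,0): lhs=(a,0) != rhs=(b,0)
  e.g. a=(a,0), b=(c,1), c=(b,0): lhs=(a,0) != rhs=(b,0)
Total violating triples: 75


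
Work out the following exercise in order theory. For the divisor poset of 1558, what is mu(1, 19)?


In a divisor lattice, mu(a,b) = mu(b/a) where mu is the classical Mobius function.
b/a = 19/1 = 19
Prime factorization of 19: primes [19]
19 is squarefree with 1 prime factor(s), so mu(19) = (-1)^1 = -1


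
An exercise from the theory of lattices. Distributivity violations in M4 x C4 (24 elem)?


Distributive law: a ^ (b v c) = (a ^ b) v (a ^ c).
Check all 24^3 = 13824 ordered triples (a,b,c).
  e.g. a=(a1,0), b=(a2,0), c=(a3,0): lhs=(a1,0) != rhs=(0,0)
  e.g. a=(a1,0), b=(a2,0), c=(a3,1): lhs=(a1,0) != rhs=(0,0)
Total violating triples: 1536


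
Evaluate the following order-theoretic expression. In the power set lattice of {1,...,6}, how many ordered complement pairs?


Complement pair (a,b): a meet b = bottom, a join b = top.
Here: A intersect B = {} and A union B = {1,...,6}.
Pairs found: ({},{1,2,3,4,5,6}), ({1},{2,3,4,5,6}), ({2},{1,3,4,5,6}), ({3},{1,2,4,5,6}), ... (60 more)
Total ordered pairs: 64


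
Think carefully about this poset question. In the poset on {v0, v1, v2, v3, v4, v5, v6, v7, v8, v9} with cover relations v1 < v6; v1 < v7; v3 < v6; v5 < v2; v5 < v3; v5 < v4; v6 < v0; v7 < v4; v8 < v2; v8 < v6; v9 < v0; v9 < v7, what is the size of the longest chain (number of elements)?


A chain is a totally ordered subset; we count the number of elements in a maximum chain.
Compute, for each element x, the size of the longest chain ending at x:
  v1: 1
  v5: 1
  v8: 1
  v9: 1
  v3: 2
  v2: 2
  ...
A maximum chain: v5 < v3 < v6 < v0
Number of elements in the longest chain: 4


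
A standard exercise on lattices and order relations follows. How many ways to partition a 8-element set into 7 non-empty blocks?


S(n,k) = k*S(n-1,k) + S(n-1,k-1).
S(7,7) = 1, S(7,6) = 21
S(8,7) = 7*1 + 21 = 7 + 21
S(8,7) = 28


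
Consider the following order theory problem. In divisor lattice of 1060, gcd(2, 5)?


Meet=gcd.
gcd(2,5)=1


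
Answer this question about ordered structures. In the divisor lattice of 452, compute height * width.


Height = length of longest chain minus 1; width = size of largest antichain.
A maximum chain: 1 | 113 | 226 | 452  (height 3).
A maximum antichain: {2, 113}  (width 2).
Product = 3 * 2 = 6


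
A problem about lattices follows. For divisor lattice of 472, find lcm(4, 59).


In a divisor lattice, join = lcm (least common multiple).
Compute lcm iteratively: start with first element, then lcm(current, next).
Elements: [4, 59]
lcm(4,59) = 236
Final lcm = 236


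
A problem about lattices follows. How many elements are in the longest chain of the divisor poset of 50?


A chain is a totally ordered subset; we count the number of elements in a maximum chain.
Compute, for each element x, the size of the longest chain ending at x:
  1: 1
  2: 2
  5: 2
  25: 3
  10: 3
  50: 4
A maximum chain: 1 < 2 < 10 < 50
Number of elements in the longest chain: 4


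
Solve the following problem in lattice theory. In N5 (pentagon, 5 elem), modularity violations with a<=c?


Modular law: if a <= c then a v (b ^ c) = (a v b) ^ c.
Check all triples (a,b,c) with a <= c among 5 elements.
  e.g. a=a, b=c, c=b: lhs=a != rhs=b
Total violating triples: 1


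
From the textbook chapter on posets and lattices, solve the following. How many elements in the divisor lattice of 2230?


Divisors of 2230: [1, 2, 5, 10, 223, 446, 1115, 2230]
Count: 8


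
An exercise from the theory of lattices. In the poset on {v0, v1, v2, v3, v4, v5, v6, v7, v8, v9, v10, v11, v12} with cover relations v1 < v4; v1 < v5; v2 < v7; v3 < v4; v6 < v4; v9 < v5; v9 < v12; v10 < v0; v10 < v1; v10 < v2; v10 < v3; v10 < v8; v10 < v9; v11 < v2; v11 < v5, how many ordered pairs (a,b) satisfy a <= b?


The order relation is {(a,b) : a <= b}, reflexive so it includes (a,a).
Examples: (v0,v0), (v1,v1), (v1,v4), (v1,v5), (v10,v0), ...
Total ordered pairs: 33


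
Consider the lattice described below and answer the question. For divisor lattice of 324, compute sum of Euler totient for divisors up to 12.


Divisors of 324 up to 12: [1, 2, 3, 4, 6, 9, 12]
phi values: [1, 1, 2, 2, 2, 6, 4]
Sum = 18


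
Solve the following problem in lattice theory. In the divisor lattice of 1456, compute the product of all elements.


Divisors of 1456: [1, 2, 4, 7, 8, 13, 14, 16, 26, 28, 52, 56, 91, 104, 112, 182, 208, 364, 728, 1456]
Product = n^(d(n)/2) = 1456^(20/2)
Product = 42816754991425141257901415858176


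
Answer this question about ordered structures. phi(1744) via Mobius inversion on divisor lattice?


phi(n) = n * prod_{p|n} (1 - 1/p).
Prime divisors of 1744: [2, 109]
phi(1744) = 1744 * (1 - 1/2) * (1 - 1/109)
phi(1744) = 864


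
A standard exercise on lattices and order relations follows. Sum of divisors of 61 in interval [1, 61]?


Interval [1,61] in divisors of 61: [1, 61]
Sum = 62


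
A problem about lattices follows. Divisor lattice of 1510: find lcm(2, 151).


In a divisor lattice, join = lcm (least common multiple).
gcd(2,151) = 1
lcm(2,151) = 2*151/gcd = 302/1 = 302


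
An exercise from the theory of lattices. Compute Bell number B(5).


B(n) = number of set partitions of an n-element set.
B(n) satisfies the recurrence: B(n+1) = sum_k C(n,k)*B(k).
B(5) = 52


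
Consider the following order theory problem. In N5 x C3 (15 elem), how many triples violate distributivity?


Distributive law: a ^ (b v c) = (a ^ b) v (a ^ c).
Check all 15^3 = 3375 ordered triples (a,b,c).
  e.g. a=(b,0), b=(a,0), c=(c,0): lhs=(b,0) != rhs=(a,0)
  e.g. a=(b,0), b=(a,0), c=(c,1): lhs=(b,0) != rhs=(a,0)
Total violating triples: 54


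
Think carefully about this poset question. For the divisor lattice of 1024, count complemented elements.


An element a is complemented if some b has a meet b = bottom, a join b = top.
a is complemented iff gcd(a, n/a)=1, i.e. a is a unitary divisor of 1024.
Complemented elements: 1, 1024
Count: 2


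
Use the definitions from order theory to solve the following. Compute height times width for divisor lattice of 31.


Height = length of longest chain minus 1; width = size of largest antichain.
A maximum chain: 1 | 31  (height 1).
A maximum antichain: {1}  (width 1).
Product = 1 * 1 = 1


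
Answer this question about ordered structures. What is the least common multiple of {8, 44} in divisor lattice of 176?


In a divisor lattice, join = lcm (least common multiple).
Compute lcm iteratively: start with first element, then lcm(current, next).
Elements: [8, 44]
lcm(8,44) = 88
Final lcm = 88


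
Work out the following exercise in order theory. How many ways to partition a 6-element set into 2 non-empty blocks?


S(n,k) = k*S(n-1,k) + S(n-1,k-1).
S(5,2) = 15, S(5,1) = 1
S(6,2) = 2*15 + 1 = 30 + 1
S(6,2) = 31


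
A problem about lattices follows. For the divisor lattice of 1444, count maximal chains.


A maximal chain goes from the minimum element to a maximal element via cover relations.
Counting all min-to-max paths in the cover graph.
Total maximal chains: 6


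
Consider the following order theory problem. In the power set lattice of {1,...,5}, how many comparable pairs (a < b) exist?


A comparable pair {a,b} has a < b or b < a in the order.
Count unordered pairs where one element is strictly below the other.
Examples: {{},{1}}, {{},{2}}, {{},{3}}, {{},{4}}, ...
Total comparable pairs: 211


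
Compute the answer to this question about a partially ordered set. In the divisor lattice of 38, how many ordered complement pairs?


Complement pair (a,b): a meet b = bottom, a join b = top.
Here: gcd(a,b)=1 and lcm(a,b)=38, i.e. a*b=38 with a,b coprime.
Pairs found: (1,38), (2,19), (19,2), (38,1)
Total ordered pairs: 4


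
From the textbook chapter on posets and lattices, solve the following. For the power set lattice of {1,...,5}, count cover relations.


A cover relation a -< b holds when a < b with no c strictly between.
Cover relations:
  {} -< {1}
  {} -< {2}
  {} -< {3}
  {} -< {4}
  {} -< {5}
  {1} -< {1,2}
  {1} -< {1,3}
  {1} -< {1,4}
  ...72 more
Total: 80


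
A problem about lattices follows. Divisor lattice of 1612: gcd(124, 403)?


Meet=gcd.
gcd(124,403)=31


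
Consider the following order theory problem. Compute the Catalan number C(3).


C(n) = C(2n, n) / (n+1).
C(6, 3) = 20
C(3) = 20 / 4 = 5


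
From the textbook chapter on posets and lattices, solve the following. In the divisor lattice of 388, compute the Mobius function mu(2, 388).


In a divisor lattice, mu(a,b) = mu(b/a) where mu is the classical Mobius function.
b/a = 388/2 = 194
Prime factorization of 194: primes [2, 97]
194 is squarefree with 2 prime factor(s), so mu(194) = (-1)^2 = 1


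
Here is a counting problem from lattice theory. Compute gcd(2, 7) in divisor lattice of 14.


In a divisor lattice, meet = gcd (greatest common divisor).
By Euclidean algorithm or factoring: gcd(2,7) = 1


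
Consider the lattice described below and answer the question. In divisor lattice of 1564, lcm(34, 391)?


Join=lcm.
gcd(34,391)=17
lcm=782


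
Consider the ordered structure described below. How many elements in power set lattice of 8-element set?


Power set = 2^n.
2^8 = 256


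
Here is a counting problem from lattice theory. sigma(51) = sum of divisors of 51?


sigma(n) = sum of divisors.
Divisors of 51: [1, 3, 17, 51]
Sum = 72


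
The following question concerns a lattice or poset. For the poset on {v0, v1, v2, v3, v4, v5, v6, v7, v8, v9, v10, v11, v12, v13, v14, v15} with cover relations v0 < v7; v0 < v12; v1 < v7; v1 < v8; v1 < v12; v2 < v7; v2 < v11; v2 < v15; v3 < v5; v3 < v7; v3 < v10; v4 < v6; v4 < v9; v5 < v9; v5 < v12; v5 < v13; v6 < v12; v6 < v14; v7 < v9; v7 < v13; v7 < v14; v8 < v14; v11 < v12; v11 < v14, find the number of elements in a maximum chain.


A chain is a totally ordered subset; we count the number of elements in a maximum chain.
Compute, for each element x, the size of the longest chain ending at x:
  v0: 1
  v1: 1
  v2: 1
  v3: 1
  v4: 1
  v5: 2
  ...
A maximum chain: v3 < v5 < v9
Number of elements in the longest chain: 3


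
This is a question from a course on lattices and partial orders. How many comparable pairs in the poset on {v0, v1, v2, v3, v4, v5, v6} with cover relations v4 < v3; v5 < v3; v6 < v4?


A comparable pair {a,b} has a < b or b < a in the order.
Count unordered pairs where one element is strictly below the other.
Examples: {v3,v4}, {v3,v5}, {v3,v6}, {v4,v6}
Total comparable pairs: 4


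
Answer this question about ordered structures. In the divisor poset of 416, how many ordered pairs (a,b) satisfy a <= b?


The order relation is {(a,b) : a <= b}, reflexive so it includes (a,a).
Examples: (1,1), (1,104), (1,13), (1,16), (1,2), ...
Total ordered pairs: 63


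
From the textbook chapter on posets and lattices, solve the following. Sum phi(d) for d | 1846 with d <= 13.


Divisors of 1846 up to 13: [1, 2, 13]
phi values: [1, 1, 12]
Sum = 14


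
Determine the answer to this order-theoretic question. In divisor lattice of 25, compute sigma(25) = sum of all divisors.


sigma(n) = sum of divisors.
Divisors of 25: [1, 5, 25]
Sum = 31


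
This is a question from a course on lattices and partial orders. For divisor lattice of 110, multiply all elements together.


Divisors of 110: [1, 2, 5, 10, 11, 22, 55, 110]
Product = n^(d(n)/2) = 110^(8/2)
Product = 146410000


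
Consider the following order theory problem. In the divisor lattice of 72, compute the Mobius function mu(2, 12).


In a divisor lattice, mu(a,b) = mu(b/a) where mu is the classical Mobius function.
b/a = 12/2 = 6
Prime factorization of 6: primes [2, 3]
6 is squarefree with 2 prime factor(s), so mu(6) = (-1)^2 = 1


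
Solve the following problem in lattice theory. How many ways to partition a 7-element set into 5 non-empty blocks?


S(n,k) = k*S(n-1,k) + S(n-1,k-1).
S(6,5) = 15, S(6,4) = 65
S(7,5) = 5*15 + 65 = 75 + 65
S(7,5) = 140


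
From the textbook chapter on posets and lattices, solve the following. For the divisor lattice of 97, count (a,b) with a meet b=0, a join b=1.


Complement pair (a,b): a meet b = bottom, a join b = top.
Here: gcd(a,b)=1 and lcm(a,b)=97, i.e. a*b=97 with a,b coprime.
Pairs found: (1,97), (97,1)
Total ordered pairs: 2


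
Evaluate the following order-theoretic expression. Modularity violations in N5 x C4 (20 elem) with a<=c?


Modular law: if a <= c then a v (b ^ c) = (a v b) ^ c.
Check all triples (a,b,c) with a <= c among 20 elements.
  e.g. a=(a,0), b=(c,0), c=(b,0): lhs=(a,0) != rhs=(b,0)
  e.g. a=(a,0), b=(c,1), c=(b,0): lhs=(a,0) != rhs=(b,0)
Total violating triples: 40


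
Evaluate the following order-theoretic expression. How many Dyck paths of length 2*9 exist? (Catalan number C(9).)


C(n) = C(2n, n) / (n+1).
C(18, 9) = 48620
C(9) = 48620 / 10 = 4862


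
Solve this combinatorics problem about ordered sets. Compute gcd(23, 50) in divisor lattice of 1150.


In a divisor lattice, meet = gcd (greatest common divisor).
By Euclidean algorithm or factoring: gcd(23,50) = 1


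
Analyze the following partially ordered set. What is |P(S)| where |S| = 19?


Power set = 2^n.
2^19 = 524288


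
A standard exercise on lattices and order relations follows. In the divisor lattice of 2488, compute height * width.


Height = length of longest chain minus 1; width = size of largest antichain.
A maximum chain: 1 | 311 | 622 | 1244 | 2488  (height 4).
A maximum antichain: {2, 311}  (width 2).
Product = 4 * 2 = 8


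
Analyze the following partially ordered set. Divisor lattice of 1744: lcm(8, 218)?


Join=lcm.
gcd(8,218)=2
lcm=872


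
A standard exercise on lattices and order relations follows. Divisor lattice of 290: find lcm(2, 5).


In a divisor lattice, join = lcm (least common multiple).
gcd(2,5) = 1
lcm(2,5) = 2*5/gcd = 10/1 = 10


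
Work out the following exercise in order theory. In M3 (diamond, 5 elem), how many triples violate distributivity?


Distributive law: a ^ (b v c) = (a ^ b) v (a ^ c).
Check all 5^3 = 125 ordered triples (a,b,c).
  e.g. a=a1, b=a2, c=a3: lhs=a1 != rhs=0
  e.g. a=a1, b=a3, c=a2: lhs=a1 != rhs=0
Total violating triples: 6


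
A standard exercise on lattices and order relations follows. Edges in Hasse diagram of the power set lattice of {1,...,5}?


A cover relation a -< b holds when a < b with no c strictly between.
Cover relations:
  {} -< {1}
  {} -< {2}
  {} -< {3}
  {} -< {4}
  {} -< {5}
  {1} -< {1,2}
  {1} -< {1,3}
  {1} -< {1,4}
  ...72 more
Total: 80


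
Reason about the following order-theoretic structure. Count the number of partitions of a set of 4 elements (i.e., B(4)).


B(n) = number of set partitions of an n-element set.
B(n) satisfies the recurrence: B(n+1) = sum_k C(n,k)*B(k).
B(4) = 15


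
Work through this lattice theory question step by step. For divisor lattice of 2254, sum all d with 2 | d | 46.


Interval [2,46] in divisors of 2254: [2, 46]
Sum = 48


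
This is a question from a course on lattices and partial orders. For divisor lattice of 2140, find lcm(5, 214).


In a divisor lattice, join = lcm (least common multiple).
Compute lcm iteratively: start with first element, then lcm(current, next).
Elements: [5, 214]
lcm(5,214) = 1070
Final lcm = 1070


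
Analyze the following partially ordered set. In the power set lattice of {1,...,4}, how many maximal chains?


A maximal chain goes from the minimum element to a maximal element via cover relations.
Counting all min-to-max paths in the cover graph.
Total maximal chains: 24


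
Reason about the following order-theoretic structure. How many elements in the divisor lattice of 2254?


Divisors of 2254: [1, 2, 7, 14, 23, 46, 49, 98, 161, 322, 1127, 2254]
Count: 12


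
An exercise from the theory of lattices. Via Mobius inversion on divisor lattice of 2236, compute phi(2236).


phi(n) = n * prod_{p|n} (1 - 1/p).
Prime divisors of 2236: [2, 13, 43]
phi(2236) = 2236 * (1 - 1/2) * (1 - 1/13) * (1 - 1/43)
phi(2236) = 1008


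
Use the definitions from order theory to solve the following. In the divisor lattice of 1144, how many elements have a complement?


An element a is complemented if some b has a meet b = bottom, a join b = top.
a is complemented iff gcd(a, n/a)=1, i.e. a is a unitary divisor of 1144.
Complemented elements: 1, 8, 11, 13, 88, 104, ... (2 more)
Count: 8


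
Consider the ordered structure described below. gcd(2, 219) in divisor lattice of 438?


Meet=gcd.
gcd(2,219)=1


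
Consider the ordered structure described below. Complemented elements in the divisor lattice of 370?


An element a is complemented if some b has a meet b = bottom, a join b = top.
a is complemented iff gcd(a, n/a)=1, i.e. a is a unitary divisor of 370.
Complemented elements: 1, 2, 5, 10, 37, 74, ... (2 more)
Count: 8


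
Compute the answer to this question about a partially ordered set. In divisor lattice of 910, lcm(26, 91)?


Join=lcm.
gcd(26,91)=13
lcm=182


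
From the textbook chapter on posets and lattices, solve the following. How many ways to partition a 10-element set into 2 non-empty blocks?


S(n,k) = k*S(n-1,k) + S(n-1,k-1).
S(9,2) = 255, S(9,1) = 1
S(10,2) = 2*255 + 1 = 510 + 1
S(10,2) = 511


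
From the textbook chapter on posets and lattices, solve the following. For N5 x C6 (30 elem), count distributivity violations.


Distributive law: a ^ (b v c) = (a ^ b) v (a ^ c).
Check all 30^3 = 27000 ordered triples (a,b,c).
  e.g. a=(b,0), b=(a,0), c=(c,0): lhs=(b,0) != rhs=(a,0)
  e.g. a=(b,0), b=(a,0), c=(c,1): lhs=(b,0) != rhs=(a,0)
Total violating triples: 432


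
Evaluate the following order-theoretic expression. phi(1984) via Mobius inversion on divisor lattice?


phi(n) = n * prod_{p|n} (1 - 1/p).
Prime divisors of 1984: [2, 31]
phi(1984) = 1984 * (1 - 1/2) * (1 - 1/31)
phi(1984) = 960


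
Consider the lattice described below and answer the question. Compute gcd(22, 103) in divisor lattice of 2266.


In a divisor lattice, meet = gcd (greatest common divisor).
By Euclidean algorithm or factoring: gcd(22,103) = 1


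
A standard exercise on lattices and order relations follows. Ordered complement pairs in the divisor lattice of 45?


Complement pair (a,b): a meet b = bottom, a join b = top.
Here: gcd(a,b)=1 and lcm(a,b)=45, i.e. a*b=45 with a,b coprime.
Pairs found: (1,45), (5,9), (9,5), (45,1)
Total ordered pairs: 4


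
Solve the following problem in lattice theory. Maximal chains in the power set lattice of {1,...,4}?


A maximal chain goes from the minimum element to a maximal element via cover relations.
Counting all min-to-max paths in the cover graph.
Total maximal chains: 24


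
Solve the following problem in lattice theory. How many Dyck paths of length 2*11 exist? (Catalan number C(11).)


C(n) = C(2n, n) / (n+1).
C(22, 11) = 705432
C(11) = 705432 / 12 = 58786


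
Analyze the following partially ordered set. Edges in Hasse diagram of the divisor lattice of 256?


A cover relation a -< b holds when a < b with no c strictly between.
Cover relations:
  1 -< 2
  2 -< 4
  4 -< 8
  8 -< 16
  16 -< 32
  32 -< 64
  64 -< 128
  128 -< 256
Total: 8


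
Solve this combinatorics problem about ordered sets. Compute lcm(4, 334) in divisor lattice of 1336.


In a divisor lattice, join = lcm (least common multiple).
gcd(4,334) = 2
lcm(4,334) = 4*334/gcd = 1336/2 = 668


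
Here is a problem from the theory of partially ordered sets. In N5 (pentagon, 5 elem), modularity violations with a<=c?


Modular law: if a <= c then a v (b ^ c) = (a v b) ^ c.
Check all triples (a,b,c) with a <= c among 5 elements.
  e.g. a=a, b=c, c=b: lhs=a != rhs=b
Total violating triples: 1


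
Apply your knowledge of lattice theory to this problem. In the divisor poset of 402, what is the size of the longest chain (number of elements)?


A chain is a totally ordered subset; we count the number of elements in a maximum chain.
Compute, for each element x, the size of the longest chain ending at x:
  1: 1
  2: 2
  3: 2
  67: 2
  6: 3
  134: 3
  ...
A maximum chain: 1 < 2 < 6 < 402
Number of elements in the longest chain: 4


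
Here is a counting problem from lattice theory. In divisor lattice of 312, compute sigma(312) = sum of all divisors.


sigma(n) = sum of divisors.
Divisors of 312: [1, 2, 3, 4, 6, 8, 12, 13, 24, 26, 39, 52, 78, 104, 156, 312]
Sum = 840


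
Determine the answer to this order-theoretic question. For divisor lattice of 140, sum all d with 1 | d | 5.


Interval [1,5] in divisors of 140: [1, 5]
Sum = 6


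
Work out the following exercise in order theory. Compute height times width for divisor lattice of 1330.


Height = length of longest chain minus 1; width = size of largest antichain.
A maximum chain: 1 | 19 | 133 | 665 | 1330  (height 4).
A maximum antichain: {10, 14, 35, 38, 95, 133}  (width 6).
Product = 4 * 6 = 24


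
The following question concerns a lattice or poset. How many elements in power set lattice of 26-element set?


Power set = 2^n.
2^26 = 67108864


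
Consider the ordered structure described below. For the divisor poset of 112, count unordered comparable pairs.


A comparable pair {a,b} has a < b or b < a in the order.
Count unordered pairs where one element is strictly below the other.
Examples: {1,2}, {1,4}, {1,7}, {1,8}, ...
Total comparable pairs: 35


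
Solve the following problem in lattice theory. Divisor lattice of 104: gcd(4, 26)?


Meet=gcd.
gcd(4,26)=2


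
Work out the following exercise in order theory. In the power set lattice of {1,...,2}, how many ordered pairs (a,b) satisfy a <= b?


The order relation is {(a,b) : a <= b}, reflexive so it includes (a,a).
Examples: ({},{}), ({},{1,2}), ({},{1}), ({},{2}), ({1,2},{1,2}), ...
Total ordered pairs: 9


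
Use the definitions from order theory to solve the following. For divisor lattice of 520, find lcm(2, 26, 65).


In a divisor lattice, join = lcm (least common multiple).
Compute lcm iteratively: start with first element, then lcm(current, next).
Elements: [2, 26, 65]
lcm(2,26) = 26
lcm(26,65) = 130
Final lcm = 130


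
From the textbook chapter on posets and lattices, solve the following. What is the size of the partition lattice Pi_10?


B(n) = number of set partitions of an n-element set.
B(n) satisfies the recurrence: B(n+1) = sum_k C(n,k)*B(k).
B(10) = 115975


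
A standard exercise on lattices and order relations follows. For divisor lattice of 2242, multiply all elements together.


Divisors of 2242: [1, 2, 19, 38, 59, 118, 1121, 2242]
Product = n^(d(n)/2) = 2242^(8/2)
Product = 25266345646096


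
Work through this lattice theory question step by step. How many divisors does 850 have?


Divisors of 850: [1, 2, 5, 10, 17, 25, 34, 50, 85, 170, 425, 850]
Count: 12


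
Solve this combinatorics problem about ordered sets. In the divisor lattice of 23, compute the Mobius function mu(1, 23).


In a divisor lattice, mu(a,b) = mu(b/a) where mu is the classical Mobius function.
b/a = 23/1 = 23
Prime factorization of 23: primes [23]
23 is squarefree with 1 prime factor(s), so mu(23) = (-1)^1 = -1


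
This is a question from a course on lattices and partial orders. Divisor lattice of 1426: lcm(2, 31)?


Join=lcm.
gcd(2,31)=1
lcm=62


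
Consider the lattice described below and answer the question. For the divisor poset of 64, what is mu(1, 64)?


In a divisor lattice, mu(a,b) = mu(b/a) where mu is the classical Mobius function.
b/a = 64/1 = 64
Prime factorization of 64: primes [2]
64 is not squarefree, so mu(64) = 0


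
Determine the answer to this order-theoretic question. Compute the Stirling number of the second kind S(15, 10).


S(n,k) = k*S(n-1,k) + S(n-1,k-1).
S(14,10) = 752752, S(14,9) = 5135130
S(15,10) = 10*752752 + 5135130 = 7527520 + 5135130
S(15,10) = 12662650


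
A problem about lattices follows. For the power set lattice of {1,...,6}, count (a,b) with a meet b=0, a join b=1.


Complement pair (a,b): a meet b = bottom, a join b = top.
Here: A intersect B = {} and A union B = {1,...,6}.
Pairs found: ({},{1,2,3,4,5,6}), ({1},{2,3,4,5,6}), ({2},{1,3,4,5,6}), ({3},{1,2,4,5,6}), ... (60 more)
Total ordered pairs: 64


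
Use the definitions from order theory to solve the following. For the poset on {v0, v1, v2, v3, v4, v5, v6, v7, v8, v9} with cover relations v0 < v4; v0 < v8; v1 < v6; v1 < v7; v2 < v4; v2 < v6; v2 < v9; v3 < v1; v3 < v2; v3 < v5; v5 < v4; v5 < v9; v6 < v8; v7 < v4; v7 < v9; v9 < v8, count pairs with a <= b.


The order relation is {(a,b) : a <= b}, reflexive so it includes (a,a).
Examples: (v0,v0), (v0,v4), (v0,v8), (v1,v1), (v1,v4), ...
Total ordered pairs: 37


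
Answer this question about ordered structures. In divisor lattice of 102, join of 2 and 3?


In a divisor lattice, join = lcm (least common multiple).
gcd(2,3) = 1
lcm(2,3) = 2*3/gcd = 6/1 = 6


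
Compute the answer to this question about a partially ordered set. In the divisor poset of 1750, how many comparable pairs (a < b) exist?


A comparable pair {a,b} has a < b or b < a in the order.
Count unordered pairs where one element is strictly below the other.
Examples: {1,2}, {1,5}, {1,7}, {1,10}, ...
Total comparable pairs: 74


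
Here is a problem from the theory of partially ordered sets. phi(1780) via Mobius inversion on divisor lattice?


phi(n) = n * prod_{p|n} (1 - 1/p).
Prime divisors of 1780: [2, 5, 89]
phi(1780) = 1780 * (1 - 1/2) * (1 - 1/5) * (1 - 1/89)
phi(1780) = 704


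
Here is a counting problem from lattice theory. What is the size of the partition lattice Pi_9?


B(n) = number of set partitions of an n-element set.
B(n) satisfies the recurrence: B(n+1) = sum_k C(n,k)*B(k).
B(9) = 21147


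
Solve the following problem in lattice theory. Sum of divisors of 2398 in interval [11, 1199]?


Interval [11,1199] in divisors of 2398: [11, 1199]
Sum = 1210


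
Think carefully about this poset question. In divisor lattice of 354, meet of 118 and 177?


In a divisor lattice, meet = gcd (greatest common divisor).
By Euclidean algorithm or factoring: gcd(118,177) = 59


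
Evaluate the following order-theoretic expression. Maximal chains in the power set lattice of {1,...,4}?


A maximal chain goes from the minimum element to a maximal element via cover relations.
Counting all min-to-max paths in the cover graph.
Total maximal chains: 24


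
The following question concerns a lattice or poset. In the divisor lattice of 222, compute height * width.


Height = length of longest chain minus 1; width = size of largest antichain.
A maximum chain: 1 | 37 | 111 | 222  (height 3).
A maximum antichain: {2, 3, 37}  (width 3).
Product = 3 * 3 = 9


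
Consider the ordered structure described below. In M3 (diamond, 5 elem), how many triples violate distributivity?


Distributive law: a ^ (b v c) = (a ^ b) v (a ^ c).
Check all 5^3 = 125 ordered triples (a,b,c).
  e.g. a=a1, b=a2, c=a3: lhs=a1 != rhs=0
  e.g. a=a1, b=a3, c=a2: lhs=a1 != rhs=0
Total violating triples: 6


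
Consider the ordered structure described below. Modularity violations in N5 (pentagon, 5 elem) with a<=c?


Modular law: if a <= c then a v (b ^ c) = (a v b) ^ c.
Check all triples (a,b,c) with a <= c among 5 elements.
  e.g. a=a, b=c, c=b: lhs=a != rhs=b
Total violating triples: 1


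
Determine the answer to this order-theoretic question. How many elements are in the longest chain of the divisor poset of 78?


A chain is a totally ordered subset; we count the number of elements in a maximum chain.
Compute, for each element x, the size of the longest chain ending at x:
  1: 1
  2: 2
  3: 2
  13: 2
  6: 3
  26: 3
  ...
A maximum chain: 1 < 2 < 6 < 78
Number of elements in the longest chain: 4


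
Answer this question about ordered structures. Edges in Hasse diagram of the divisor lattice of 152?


A cover relation a -< b holds when a < b with no c strictly between.
Cover relations:
  1 -< 2
  1 -< 19
  2 -< 4
  2 -< 38
  4 -< 8
  4 -< 76
  8 -< 152
  19 -< 38
  ...2 more
Total: 10


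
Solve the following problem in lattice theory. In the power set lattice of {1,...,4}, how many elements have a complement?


An element a is complemented if some b has a meet b = bottom, a join b = top.
every subset A has complement S\A, so all elements are complemented.
Complemented elements: {}, {1}, {2}, {3}, {4}, {1,2}, ... (10 more)
Count: 16


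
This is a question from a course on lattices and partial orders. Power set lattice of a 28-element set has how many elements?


Power set = 2^n.
2^28 = 268435456


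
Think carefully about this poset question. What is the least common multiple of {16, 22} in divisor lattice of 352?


In a divisor lattice, join = lcm (least common multiple).
Compute lcm iteratively: start with first element, then lcm(current, next).
Elements: [16, 22]
lcm(16,22) = 176
Final lcm = 176
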